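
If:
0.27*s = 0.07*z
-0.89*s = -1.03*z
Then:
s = 0.00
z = 0.00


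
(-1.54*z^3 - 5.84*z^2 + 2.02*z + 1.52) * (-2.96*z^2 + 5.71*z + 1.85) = 4.5584*z^5 + 8.493*z^4 - 42.1746*z^3 - 3.769*z^2 + 12.4162*z + 2.812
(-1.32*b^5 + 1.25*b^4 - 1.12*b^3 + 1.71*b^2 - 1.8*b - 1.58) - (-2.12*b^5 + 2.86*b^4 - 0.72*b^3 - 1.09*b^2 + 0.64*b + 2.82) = 0.8*b^5 - 1.61*b^4 - 0.4*b^3 + 2.8*b^2 - 2.44*b - 4.4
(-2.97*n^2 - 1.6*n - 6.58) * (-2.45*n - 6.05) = 7.2765*n^3 + 21.8885*n^2 + 25.801*n + 39.809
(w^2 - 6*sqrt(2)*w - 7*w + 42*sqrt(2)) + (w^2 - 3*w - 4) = 2*w^2 - 10*w - 6*sqrt(2)*w - 4 + 42*sqrt(2)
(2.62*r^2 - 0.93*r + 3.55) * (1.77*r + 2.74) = 4.6374*r^3 + 5.5327*r^2 + 3.7353*r + 9.727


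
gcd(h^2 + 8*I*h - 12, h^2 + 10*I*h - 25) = 1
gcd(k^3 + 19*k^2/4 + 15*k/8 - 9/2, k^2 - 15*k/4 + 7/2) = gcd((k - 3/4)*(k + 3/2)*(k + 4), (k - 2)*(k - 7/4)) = 1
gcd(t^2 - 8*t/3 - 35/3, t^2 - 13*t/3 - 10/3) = t - 5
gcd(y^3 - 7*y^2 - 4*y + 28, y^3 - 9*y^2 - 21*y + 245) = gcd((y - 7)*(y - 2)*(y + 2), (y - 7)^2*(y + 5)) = y - 7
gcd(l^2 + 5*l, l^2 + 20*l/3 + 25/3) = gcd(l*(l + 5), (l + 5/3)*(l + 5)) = l + 5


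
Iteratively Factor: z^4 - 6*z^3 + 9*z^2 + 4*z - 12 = (z - 3)*(z^3 - 3*z^2 + 4) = (z - 3)*(z - 2)*(z^2 - z - 2) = (z - 3)*(z - 2)^2*(z + 1)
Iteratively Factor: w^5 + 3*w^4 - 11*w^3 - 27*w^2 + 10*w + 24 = (w + 2)*(w^4 + w^3 - 13*w^2 - w + 12) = (w + 1)*(w + 2)*(w^3 - 13*w + 12) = (w - 3)*(w + 1)*(w + 2)*(w^2 + 3*w - 4) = (w - 3)*(w - 1)*(w + 1)*(w + 2)*(w + 4)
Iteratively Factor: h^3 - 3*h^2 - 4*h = (h + 1)*(h^2 - 4*h) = (h - 4)*(h + 1)*(h)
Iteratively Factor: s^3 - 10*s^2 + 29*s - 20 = (s - 5)*(s^2 - 5*s + 4) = (s - 5)*(s - 4)*(s - 1)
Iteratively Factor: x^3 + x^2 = (x)*(x^2 + x) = x^2*(x + 1)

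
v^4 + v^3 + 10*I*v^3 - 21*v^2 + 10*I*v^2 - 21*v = v*(v + 1)*(v + 3*I)*(v + 7*I)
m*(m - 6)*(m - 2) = m^3 - 8*m^2 + 12*m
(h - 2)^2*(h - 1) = h^3 - 5*h^2 + 8*h - 4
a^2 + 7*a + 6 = (a + 1)*(a + 6)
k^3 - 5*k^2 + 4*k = k*(k - 4)*(k - 1)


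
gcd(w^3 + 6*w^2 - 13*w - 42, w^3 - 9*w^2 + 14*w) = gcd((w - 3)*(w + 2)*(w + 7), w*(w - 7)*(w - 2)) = 1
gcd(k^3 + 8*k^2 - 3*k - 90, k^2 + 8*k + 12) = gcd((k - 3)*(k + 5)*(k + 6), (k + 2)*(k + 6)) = k + 6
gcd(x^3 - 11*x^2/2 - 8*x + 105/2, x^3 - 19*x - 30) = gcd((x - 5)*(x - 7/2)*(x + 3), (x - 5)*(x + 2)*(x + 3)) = x^2 - 2*x - 15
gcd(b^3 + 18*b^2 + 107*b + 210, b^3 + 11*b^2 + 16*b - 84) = b^2 + 13*b + 42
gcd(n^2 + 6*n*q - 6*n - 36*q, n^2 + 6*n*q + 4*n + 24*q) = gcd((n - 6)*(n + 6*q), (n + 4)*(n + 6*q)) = n + 6*q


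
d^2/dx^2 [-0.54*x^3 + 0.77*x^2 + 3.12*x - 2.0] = 1.54 - 3.24*x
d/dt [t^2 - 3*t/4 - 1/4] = 2*t - 3/4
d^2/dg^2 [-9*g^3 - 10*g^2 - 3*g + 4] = -54*g - 20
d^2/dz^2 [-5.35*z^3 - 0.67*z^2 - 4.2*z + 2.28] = -32.1*z - 1.34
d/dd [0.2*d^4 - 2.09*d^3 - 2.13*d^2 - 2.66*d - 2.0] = 0.8*d^3 - 6.27*d^2 - 4.26*d - 2.66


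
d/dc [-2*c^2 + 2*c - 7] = 2 - 4*c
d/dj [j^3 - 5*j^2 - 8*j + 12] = 3*j^2 - 10*j - 8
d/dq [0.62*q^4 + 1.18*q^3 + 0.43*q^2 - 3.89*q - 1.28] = 2.48*q^3 + 3.54*q^2 + 0.86*q - 3.89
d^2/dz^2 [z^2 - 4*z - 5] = 2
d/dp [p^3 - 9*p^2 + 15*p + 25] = 3*p^2 - 18*p + 15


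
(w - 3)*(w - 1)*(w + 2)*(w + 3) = w^4 + w^3 - 11*w^2 - 9*w + 18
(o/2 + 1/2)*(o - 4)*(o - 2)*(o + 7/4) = o^4/2 - 13*o^3/8 - 27*o^2/8 + 23*o/4 + 7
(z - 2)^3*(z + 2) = z^4 - 4*z^3 + 16*z - 16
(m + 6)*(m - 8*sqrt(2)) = m^2 - 8*sqrt(2)*m + 6*m - 48*sqrt(2)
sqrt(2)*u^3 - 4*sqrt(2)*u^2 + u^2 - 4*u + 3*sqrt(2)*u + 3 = (u - 3)*(u - 1)*(sqrt(2)*u + 1)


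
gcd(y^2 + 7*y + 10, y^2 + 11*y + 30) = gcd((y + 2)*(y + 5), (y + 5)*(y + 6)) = y + 5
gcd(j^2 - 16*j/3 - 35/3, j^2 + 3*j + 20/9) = j + 5/3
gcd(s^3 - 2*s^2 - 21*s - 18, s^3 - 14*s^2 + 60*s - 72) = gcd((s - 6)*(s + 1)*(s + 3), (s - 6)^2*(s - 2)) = s - 6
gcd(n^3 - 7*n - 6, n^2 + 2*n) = n + 2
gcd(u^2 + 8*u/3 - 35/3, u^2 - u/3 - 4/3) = 1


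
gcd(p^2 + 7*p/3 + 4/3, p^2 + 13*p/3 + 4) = p + 4/3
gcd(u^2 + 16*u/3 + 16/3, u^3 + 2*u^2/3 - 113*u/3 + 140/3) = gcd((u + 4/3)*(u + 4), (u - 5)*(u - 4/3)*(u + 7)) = 1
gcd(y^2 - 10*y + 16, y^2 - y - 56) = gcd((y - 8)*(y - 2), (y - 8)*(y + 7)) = y - 8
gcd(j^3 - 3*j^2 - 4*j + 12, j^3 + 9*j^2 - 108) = j - 3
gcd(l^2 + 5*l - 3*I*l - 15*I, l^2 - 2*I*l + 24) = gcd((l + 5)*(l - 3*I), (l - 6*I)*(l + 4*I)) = 1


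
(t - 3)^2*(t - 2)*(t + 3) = t^4 - 5*t^3 - 3*t^2 + 45*t - 54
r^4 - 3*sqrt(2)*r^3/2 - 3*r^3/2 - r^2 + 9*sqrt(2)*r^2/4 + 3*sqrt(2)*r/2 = r*(r - 2)*(r + 1/2)*(r - 3*sqrt(2)/2)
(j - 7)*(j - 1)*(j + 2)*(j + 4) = j^4 - 2*j^3 - 33*j^2 - 22*j + 56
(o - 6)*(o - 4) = o^2 - 10*o + 24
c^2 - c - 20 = (c - 5)*(c + 4)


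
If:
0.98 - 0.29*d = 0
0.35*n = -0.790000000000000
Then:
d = 3.38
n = -2.26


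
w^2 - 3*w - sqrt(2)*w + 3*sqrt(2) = (w - 3)*(w - sqrt(2))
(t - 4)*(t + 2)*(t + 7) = t^3 + 5*t^2 - 22*t - 56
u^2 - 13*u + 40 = (u - 8)*(u - 5)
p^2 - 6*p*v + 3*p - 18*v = (p + 3)*(p - 6*v)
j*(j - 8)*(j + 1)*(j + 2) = j^4 - 5*j^3 - 22*j^2 - 16*j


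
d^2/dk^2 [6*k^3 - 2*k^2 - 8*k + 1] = 36*k - 4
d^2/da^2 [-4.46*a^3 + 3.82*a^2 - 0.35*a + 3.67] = 7.64 - 26.76*a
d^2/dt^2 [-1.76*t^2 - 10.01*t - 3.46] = -3.52000000000000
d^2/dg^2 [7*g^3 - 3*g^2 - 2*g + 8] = 42*g - 6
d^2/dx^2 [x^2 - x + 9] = 2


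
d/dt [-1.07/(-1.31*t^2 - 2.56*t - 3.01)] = (-2.8034*t - 2.7392)/(1.31*t^2 + 2.56*t + 3.01)^2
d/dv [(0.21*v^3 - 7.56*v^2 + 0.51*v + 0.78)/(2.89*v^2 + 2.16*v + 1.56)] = (0.6069*v^4 + 0.907199999999996*v^3 - 16.8207*v^2 - 28.0956*v - 0.8892)/(8.3521*v^4 + 12.4848*v^3 + 13.6824*v^2 + 6.7392*v + 2.4336)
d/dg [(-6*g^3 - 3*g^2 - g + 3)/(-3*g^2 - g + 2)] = (18*g^4 + 12*g^3 - 36*g^2 + 6*g + 1)/(9*g^4 + 6*g^3 - 11*g^2 - 4*g + 4)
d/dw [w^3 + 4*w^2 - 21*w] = 3*w^2 + 8*w - 21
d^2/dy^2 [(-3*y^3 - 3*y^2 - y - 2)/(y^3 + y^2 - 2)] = 2*(-3*y^5 - 51*y^4 - 65*y^3 - 36*y^2 - 54*y - 16)/(y^9 + 3*y^8 + 3*y^7 - 5*y^6 - 12*y^5 - 6*y^4 + 12*y^3 + 12*y^2 - 8)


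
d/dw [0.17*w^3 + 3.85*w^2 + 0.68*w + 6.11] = 0.51*w^2 + 7.7*w + 0.68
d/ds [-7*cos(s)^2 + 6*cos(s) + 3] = 2*(7*cos(s) - 3)*sin(s)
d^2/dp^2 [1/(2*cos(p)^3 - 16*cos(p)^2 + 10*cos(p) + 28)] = ((23*cos(p) - 64*cos(2*p) + 9*cos(3*p))*(cos(p)^3 - 8*cos(p)^2 + 5*cos(p) + 14)/8 + (3*cos(p)^2 - 16*cos(p) + 5)^2*sin(p)^2)/(cos(p)^3 - 8*cos(p)^2 + 5*cos(p) + 14)^3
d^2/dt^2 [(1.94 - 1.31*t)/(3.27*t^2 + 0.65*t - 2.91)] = (-(1.31*t - 1.94)*(6.54*t + 0.65)*(13.08*t + 1.3) + (25.7022*t - 10.9846)*(3.27*t^2 + 0.65*t - 2.91))/(3.27*t^2 + 0.65*t - 2.91)^3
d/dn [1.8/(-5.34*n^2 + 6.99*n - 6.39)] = (19.224*n - 12.582)/(5.34*n^2 - 6.99*n + 6.39)^2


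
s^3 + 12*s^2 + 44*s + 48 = (s + 2)*(s + 4)*(s + 6)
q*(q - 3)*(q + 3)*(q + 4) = q^4 + 4*q^3 - 9*q^2 - 36*q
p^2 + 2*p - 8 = (p - 2)*(p + 4)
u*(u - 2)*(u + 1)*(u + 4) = u^4 + 3*u^3 - 6*u^2 - 8*u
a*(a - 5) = a^2 - 5*a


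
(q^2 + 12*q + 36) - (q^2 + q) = 11*q + 36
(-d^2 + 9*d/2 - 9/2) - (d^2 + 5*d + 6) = -2*d^2 - d/2 - 21/2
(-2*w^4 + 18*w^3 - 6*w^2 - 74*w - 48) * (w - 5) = -2*w^5 + 28*w^4 - 96*w^3 - 44*w^2 + 322*w + 240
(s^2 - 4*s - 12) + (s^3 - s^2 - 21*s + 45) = s^3 - 25*s + 33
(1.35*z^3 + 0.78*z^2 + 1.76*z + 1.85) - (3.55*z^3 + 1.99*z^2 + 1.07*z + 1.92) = -2.2*z^3 - 1.21*z^2 + 0.69*z - 0.0699999999999998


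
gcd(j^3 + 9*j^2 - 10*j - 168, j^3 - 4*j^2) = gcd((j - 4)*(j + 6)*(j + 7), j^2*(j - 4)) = j - 4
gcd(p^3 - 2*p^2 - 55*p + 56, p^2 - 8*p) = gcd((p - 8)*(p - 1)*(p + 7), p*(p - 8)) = p - 8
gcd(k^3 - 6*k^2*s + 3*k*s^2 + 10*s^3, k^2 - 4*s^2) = -k + 2*s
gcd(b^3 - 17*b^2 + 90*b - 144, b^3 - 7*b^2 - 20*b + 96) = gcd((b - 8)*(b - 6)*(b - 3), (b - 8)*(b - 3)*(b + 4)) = b^2 - 11*b + 24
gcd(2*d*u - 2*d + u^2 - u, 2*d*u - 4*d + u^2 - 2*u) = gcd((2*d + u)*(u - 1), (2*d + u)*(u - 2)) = 2*d + u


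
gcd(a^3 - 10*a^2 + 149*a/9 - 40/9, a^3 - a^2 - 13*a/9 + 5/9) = a^2 - 2*a + 5/9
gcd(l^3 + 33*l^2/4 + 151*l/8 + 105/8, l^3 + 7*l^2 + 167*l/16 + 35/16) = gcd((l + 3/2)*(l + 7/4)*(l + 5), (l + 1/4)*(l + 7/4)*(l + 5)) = l^2 + 27*l/4 + 35/4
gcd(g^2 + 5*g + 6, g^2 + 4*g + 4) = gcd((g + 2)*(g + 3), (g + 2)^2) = g + 2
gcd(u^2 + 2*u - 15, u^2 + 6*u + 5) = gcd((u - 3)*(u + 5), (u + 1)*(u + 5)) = u + 5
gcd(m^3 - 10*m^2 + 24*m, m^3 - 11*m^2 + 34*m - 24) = m^2 - 10*m + 24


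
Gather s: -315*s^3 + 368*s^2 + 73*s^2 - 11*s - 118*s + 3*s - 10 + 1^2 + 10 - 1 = -315*s^3 + 441*s^2 - 126*s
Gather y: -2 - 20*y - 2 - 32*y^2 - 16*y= -32*y^2 - 36*y - 4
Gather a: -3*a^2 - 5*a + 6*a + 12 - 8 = -3*a^2 + a + 4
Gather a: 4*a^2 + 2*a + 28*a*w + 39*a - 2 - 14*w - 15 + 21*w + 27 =4*a^2 + a*(28*w + 41) + 7*w + 10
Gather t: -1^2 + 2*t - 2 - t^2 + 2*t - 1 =-t^2 + 4*t - 4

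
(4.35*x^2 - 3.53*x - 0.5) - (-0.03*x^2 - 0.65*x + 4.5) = 4.38*x^2 - 2.88*x - 5.0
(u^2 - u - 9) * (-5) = -5*u^2 + 5*u + 45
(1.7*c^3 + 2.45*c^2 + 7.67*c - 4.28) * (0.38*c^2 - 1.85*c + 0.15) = 0.646*c^5 - 2.214*c^4 - 1.3629*c^3 - 15.4484*c^2 + 9.0685*c - 0.642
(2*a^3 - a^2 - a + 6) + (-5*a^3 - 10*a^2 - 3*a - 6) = -3*a^3 - 11*a^2 - 4*a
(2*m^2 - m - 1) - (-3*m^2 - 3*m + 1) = 5*m^2 + 2*m - 2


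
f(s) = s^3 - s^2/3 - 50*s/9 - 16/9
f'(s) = 3*s^2 - 2*s/3 - 50/9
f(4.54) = 59.71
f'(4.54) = 53.25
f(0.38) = -3.88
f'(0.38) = -5.38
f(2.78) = 1.69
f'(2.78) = 15.78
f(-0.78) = 1.88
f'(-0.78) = -3.21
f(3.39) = 14.52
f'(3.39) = 26.66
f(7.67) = 387.22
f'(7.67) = 165.82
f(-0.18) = -0.79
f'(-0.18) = -5.34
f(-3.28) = -22.43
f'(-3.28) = 28.91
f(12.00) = 1611.56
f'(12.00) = 418.44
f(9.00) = 650.22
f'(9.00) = 231.44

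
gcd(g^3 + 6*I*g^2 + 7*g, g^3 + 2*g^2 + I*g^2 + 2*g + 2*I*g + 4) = g - I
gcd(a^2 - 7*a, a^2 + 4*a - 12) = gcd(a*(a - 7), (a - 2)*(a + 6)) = 1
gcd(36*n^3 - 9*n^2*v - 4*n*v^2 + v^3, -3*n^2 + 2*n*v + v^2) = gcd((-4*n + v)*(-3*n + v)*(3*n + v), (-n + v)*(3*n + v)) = 3*n + v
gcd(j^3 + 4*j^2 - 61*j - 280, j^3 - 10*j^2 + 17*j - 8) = j - 8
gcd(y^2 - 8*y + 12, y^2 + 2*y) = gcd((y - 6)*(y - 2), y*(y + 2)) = 1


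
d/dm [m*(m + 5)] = 2*m + 5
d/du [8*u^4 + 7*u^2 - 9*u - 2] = 32*u^3 + 14*u - 9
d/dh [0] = 0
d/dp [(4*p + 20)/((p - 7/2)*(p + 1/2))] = 16*(-4*p^2 - 40*p + 53)/(16*p^4 - 96*p^3 + 88*p^2 + 168*p + 49)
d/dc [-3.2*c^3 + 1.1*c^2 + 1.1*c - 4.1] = -9.6*c^2 + 2.2*c + 1.1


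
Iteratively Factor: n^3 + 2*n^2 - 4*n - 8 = (n + 2)*(n^2 - 4) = (n - 2)*(n + 2)*(n + 2)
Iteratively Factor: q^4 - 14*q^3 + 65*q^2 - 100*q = (q - 5)*(q^3 - 9*q^2 + 20*q) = (q - 5)*(q - 4)*(q^2 - 5*q) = q*(q - 5)*(q - 4)*(q - 5)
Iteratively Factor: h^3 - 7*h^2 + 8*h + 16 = (h - 4)*(h^2 - 3*h - 4) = (h - 4)^2*(h + 1)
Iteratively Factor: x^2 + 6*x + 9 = (x + 3)*(x + 3)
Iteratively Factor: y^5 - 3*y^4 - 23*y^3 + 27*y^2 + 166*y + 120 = (y - 4)*(y^4 + y^3 - 19*y^2 - 49*y - 30) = (y - 4)*(y + 1)*(y^3 - 19*y - 30) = (y - 4)*(y + 1)*(y + 2)*(y^2 - 2*y - 15) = (y - 5)*(y - 4)*(y + 1)*(y + 2)*(y + 3)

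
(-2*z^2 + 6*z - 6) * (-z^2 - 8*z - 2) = 2*z^4 + 10*z^3 - 38*z^2 + 36*z + 12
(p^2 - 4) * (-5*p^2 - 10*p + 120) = -5*p^4 - 10*p^3 + 140*p^2 + 40*p - 480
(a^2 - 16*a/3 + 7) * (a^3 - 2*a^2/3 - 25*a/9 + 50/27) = a^5 - 6*a^4 + 70*a^3/9 + 12*a^2 - 2375*a/81 + 350/27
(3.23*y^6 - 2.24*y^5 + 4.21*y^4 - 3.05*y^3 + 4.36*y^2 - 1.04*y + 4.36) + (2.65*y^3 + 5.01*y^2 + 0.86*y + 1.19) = 3.23*y^6 - 2.24*y^5 + 4.21*y^4 - 0.4*y^3 + 9.37*y^2 - 0.18*y + 5.55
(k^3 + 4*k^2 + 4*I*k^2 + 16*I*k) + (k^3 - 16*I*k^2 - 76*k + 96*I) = 2*k^3 + 4*k^2 - 12*I*k^2 - 76*k + 16*I*k + 96*I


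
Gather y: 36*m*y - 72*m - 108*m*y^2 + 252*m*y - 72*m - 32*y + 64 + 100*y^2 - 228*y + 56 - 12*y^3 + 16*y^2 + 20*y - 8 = -144*m - 12*y^3 + y^2*(116 - 108*m) + y*(288*m - 240) + 112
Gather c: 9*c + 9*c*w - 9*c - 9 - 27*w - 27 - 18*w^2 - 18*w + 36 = 9*c*w - 18*w^2 - 45*w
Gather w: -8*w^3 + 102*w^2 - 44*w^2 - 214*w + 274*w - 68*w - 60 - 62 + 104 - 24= -8*w^3 + 58*w^2 - 8*w - 42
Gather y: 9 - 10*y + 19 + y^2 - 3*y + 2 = y^2 - 13*y + 30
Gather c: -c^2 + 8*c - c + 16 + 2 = -c^2 + 7*c + 18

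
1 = 1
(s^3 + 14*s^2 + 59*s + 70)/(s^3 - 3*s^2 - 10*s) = (s^2 + 12*s + 35)/(s*(s - 5))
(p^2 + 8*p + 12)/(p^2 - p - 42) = (p + 2)/(p - 7)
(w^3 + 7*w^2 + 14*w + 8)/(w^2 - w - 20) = (w^2 + 3*w + 2)/(w - 5)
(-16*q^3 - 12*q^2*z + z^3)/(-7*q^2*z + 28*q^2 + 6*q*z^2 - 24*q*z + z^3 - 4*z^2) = (16*q^3 + 12*q^2*z - z^3)/(7*q^2*z - 28*q^2 - 6*q*z^2 + 24*q*z - z^3 + 4*z^2)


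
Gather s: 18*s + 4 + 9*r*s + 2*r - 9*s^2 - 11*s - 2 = 2*r - 9*s^2 + s*(9*r + 7) + 2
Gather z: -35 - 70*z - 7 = -70*z - 42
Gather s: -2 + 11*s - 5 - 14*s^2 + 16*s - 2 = -14*s^2 + 27*s - 9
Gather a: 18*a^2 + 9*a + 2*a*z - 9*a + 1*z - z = 18*a^2 + 2*a*z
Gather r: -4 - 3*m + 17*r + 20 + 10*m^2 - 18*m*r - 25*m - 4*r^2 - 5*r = 10*m^2 - 28*m - 4*r^2 + r*(12 - 18*m) + 16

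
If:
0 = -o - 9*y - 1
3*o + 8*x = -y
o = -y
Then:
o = 1/8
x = -1/32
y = -1/8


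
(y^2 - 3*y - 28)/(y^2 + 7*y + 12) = (y - 7)/(y + 3)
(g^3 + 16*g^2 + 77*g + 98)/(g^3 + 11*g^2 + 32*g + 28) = (g + 7)/(g + 2)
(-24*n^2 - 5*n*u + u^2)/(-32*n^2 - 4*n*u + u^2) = (3*n + u)/(4*n + u)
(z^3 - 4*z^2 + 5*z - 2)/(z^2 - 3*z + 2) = z - 1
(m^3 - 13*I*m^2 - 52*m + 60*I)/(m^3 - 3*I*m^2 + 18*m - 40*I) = (m - 6*I)/(m + 4*I)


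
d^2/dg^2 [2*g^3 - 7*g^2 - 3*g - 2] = 12*g - 14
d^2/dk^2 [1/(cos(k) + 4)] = (sin(k)^2 + 4*cos(k) + 1)/(cos(k) + 4)^3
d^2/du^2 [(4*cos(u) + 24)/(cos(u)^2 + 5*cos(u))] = 4*(-19*sin(u)^4/cos(u)^3 + sin(u)^2 - 89 - 152/cos(u) + 180/cos(u)^2 + 319/cos(u)^3)/(cos(u) + 5)^3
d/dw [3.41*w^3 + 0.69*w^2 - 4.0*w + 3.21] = 10.23*w^2 + 1.38*w - 4.0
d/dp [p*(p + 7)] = 2*p + 7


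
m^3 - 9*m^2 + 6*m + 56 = (m - 7)*(m - 4)*(m + 2)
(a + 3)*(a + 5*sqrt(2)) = a^2 + 3*a + 5*sqrt(2)*a + 15*sqrt(2)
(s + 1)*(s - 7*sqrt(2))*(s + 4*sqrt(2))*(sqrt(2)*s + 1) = sqrt(2)*s^4 - 5*s^3 + sqrt(2)*s^3 - 59*sqrt(2)*s^2 - 5*s^2 - 59*sqrt(2)*s - 56*s - 56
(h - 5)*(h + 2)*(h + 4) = h^3 + h^2 - 22*h - 40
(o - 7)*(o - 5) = o^2 - 12*o + 35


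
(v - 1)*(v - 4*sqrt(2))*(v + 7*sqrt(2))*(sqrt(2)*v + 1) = sqrt(2)*v^4 - sqrt(2)*v^3 + 7*v^3 - 53*sqrt(2)*v^2 - 7*v^2 - 56*v + 53*sqrt(2)*v + 56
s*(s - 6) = s^2 - 6*s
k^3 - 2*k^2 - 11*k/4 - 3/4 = (k - 3)*(k + 1/2)^2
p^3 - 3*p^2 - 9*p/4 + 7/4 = (p - 7/2)*(p - 1/2)*(p + 1)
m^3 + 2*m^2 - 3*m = m*(m - 1)*(m + 3)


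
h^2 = h^2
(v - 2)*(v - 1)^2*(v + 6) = v^4 + 2*v^3 - 19*v^2 + 28*v - 12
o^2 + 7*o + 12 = (o + 3)*(o + 4)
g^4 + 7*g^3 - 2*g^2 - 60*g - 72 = (g - 3)*(g + 2)^2*(g + 6)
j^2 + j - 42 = (j - 6)*(j + 7)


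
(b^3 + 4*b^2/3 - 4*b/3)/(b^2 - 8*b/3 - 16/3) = b*(-3*b^2 - 4*b + 4)/(-3*b^2 + 8*b + 16)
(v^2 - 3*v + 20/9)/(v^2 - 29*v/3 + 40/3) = (v - 4/3)/(v - 8)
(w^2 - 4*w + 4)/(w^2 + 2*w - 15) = (w^2 - 4*w + 4)/(w^2 + 2*w - 15)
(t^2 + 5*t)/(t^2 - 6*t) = (t + 5)/(t - 6)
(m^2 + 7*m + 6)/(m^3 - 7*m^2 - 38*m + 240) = (m + 1)/(m^2 - 13*m + 40)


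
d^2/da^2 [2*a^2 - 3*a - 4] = 4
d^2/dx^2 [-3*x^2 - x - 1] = -6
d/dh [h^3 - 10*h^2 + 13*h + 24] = 3*h^2 - 20*h + 13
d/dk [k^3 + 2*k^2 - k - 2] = 3*k^2 + 4*k - 1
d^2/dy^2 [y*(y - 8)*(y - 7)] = 6*y - 30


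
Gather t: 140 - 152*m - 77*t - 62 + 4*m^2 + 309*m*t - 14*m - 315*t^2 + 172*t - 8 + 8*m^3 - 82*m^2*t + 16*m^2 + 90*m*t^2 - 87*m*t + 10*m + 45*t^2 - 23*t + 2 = 8*m^3 + 20*m^2 - 156*m + t^2*(90*m - 270) + t*(-82*m^2 + 222*m + 72) + 72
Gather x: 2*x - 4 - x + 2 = x - 2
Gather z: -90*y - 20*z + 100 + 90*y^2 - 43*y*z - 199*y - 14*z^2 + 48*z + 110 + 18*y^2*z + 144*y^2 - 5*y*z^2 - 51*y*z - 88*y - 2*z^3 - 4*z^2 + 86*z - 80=234*y^2 - 377*y - 2*z^3 + z^2*(-5*y - 18) + z*(18*y^2 - 94*y + 114) + 130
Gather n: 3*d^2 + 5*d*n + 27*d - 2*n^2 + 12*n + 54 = 3*d^2 + 27*d - 2*n^2 + n*(5*d + 12) + 54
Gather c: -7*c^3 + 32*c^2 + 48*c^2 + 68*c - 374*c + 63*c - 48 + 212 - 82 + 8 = -7*c^3 + 80*c^2 - 243*c + 90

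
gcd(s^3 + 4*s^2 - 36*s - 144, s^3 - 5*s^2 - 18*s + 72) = s^2 - 2*s - 24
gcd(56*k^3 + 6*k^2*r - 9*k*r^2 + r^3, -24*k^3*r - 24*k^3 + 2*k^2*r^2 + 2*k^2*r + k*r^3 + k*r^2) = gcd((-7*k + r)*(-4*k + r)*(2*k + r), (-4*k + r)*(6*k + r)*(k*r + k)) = -4*k + r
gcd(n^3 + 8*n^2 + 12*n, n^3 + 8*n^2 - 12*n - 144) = n + 6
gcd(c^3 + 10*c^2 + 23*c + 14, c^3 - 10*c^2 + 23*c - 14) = 1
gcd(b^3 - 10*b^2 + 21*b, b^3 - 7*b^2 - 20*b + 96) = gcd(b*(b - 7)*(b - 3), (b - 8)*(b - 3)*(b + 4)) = b - 3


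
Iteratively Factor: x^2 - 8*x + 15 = (x - 5)*(x - 3)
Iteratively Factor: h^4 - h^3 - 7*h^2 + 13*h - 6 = (h + 3)*(h^3 - 4*h^2 + 5*h - 2) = (h - 2)*(h + 3)*(h^2 - 2*h + 1) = (h - 2)*(h - 1)*(h + 3)*(h - 1)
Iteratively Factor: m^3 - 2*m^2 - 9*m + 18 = (m - 3)*(m^2 + m - 6) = (m - 3)*(m + 3)*(m - 2)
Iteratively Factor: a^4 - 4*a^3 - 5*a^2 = (a - 5)*(a^3 + a^2) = a*(a - 5)*(a^2 + a) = a*(a - 5)*(a + 1)*(a)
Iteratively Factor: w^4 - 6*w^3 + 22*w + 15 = (w - 3)*(w^3 - 3*w^2 - 9*w - 5) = (w - 3)*(w + 1)*(w^2 - 4*w - 5) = (w - 3)*(w + 1)^2*(w - 5)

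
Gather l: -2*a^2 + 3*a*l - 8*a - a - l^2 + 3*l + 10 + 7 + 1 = -2*a^2 - 9*a - l^2 + l*(3*a + 3) + 18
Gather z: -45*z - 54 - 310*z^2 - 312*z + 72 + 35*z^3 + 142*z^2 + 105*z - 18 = 35*z^3 - 168*z^2 - 252*z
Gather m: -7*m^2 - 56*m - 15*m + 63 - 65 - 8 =-7*m^2 - 71*m - 10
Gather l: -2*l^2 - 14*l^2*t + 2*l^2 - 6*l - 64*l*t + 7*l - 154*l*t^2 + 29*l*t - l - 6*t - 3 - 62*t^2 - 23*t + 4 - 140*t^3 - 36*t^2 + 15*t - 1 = -14*l^2*t + l*(-154*t^2 - 35*t) - 140*t^3 - 98*t^2 - 14*t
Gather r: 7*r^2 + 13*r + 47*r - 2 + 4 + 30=7*r^2 + 60*r + 32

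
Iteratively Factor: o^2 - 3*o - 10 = (o - 5)*(o + 2)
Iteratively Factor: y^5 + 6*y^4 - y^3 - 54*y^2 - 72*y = (y + 2)*(y^4 + 4*y^3 - 9*y^2 - 36*y) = (y - 3)*(y + 2)*(y^3 + 7*y^2 + 12*y) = (y - 3)*(y + 2)*(y + 4)*(y^2 + 3*y) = y*(y - 3)*(y + 2)*(y + 4)*(y + 3)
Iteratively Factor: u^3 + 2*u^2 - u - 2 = (u + 2)*(u^2 - 1) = (u - 1)*(u + 2)*(u + 1)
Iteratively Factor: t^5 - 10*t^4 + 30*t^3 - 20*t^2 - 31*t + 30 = (t + 1)*(t^4 - 11*t^3 + 41*t^2 - 61*t + 30) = (t - 2)*(t + 1)*(t^3 - 9*t^2 + 23*t - 15) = (t - 2)*(t - 1)*(t + 1)*(t^2 - 8*t + 15) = (t - 5)*(t - 2)*(t - 1)*(t + 1)*(t - 3)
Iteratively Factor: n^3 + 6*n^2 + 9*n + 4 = (n + 1)*(n^2 + 5*n + 4) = (n + 1)*(n + 4)*(n + 1)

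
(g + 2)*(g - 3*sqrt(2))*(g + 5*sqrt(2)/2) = g^3 - sqrt(2)*g^2/2 + 2*g^2 - 15*g - sqrt(2)*g - 30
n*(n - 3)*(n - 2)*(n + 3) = n^4 - 2*n^3 - 9*n^2 + 18*n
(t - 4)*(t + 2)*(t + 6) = t^3 + 4*t^2 - 20*t - 48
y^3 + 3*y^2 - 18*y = y*(y - 3)*(y + 6)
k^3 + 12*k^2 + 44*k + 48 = (k + 2)*(k + 4)*(k + 6)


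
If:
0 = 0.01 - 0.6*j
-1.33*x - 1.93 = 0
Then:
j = 0.02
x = -1.45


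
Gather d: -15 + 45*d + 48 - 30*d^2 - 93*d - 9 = -30*d^2 - 48*d + 24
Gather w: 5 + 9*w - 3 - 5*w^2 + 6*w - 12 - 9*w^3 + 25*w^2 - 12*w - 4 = -9*w^3 + 20*w^2 + 3*w - 14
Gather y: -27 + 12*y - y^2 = -y^2 + 12*y - 27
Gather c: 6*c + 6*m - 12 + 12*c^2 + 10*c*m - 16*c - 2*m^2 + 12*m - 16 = 12*c^2 + c*(10*m - 10) - 2*m^2 + 18*m - 28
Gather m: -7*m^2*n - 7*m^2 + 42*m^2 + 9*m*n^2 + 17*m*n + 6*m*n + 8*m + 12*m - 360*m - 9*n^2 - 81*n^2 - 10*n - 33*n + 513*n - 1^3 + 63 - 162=m^2*(35 - 7*n) + m*(9*n^2 + 23*n - 340) - 90*n^2 + 470*n - 100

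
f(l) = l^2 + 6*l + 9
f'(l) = 2*l + 6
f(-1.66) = 1.80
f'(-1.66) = 2.68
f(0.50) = 12.25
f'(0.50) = 7.00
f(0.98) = 15.84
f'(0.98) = 7.96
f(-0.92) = 4.33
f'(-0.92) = 4.16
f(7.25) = 105.06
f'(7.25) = 20.50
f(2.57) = 31.02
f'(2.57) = 11.14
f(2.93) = 35.16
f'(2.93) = 11.86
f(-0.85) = 4.62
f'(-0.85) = 4.30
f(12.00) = 225.00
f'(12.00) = 30.00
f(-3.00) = 0.00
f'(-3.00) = 0.00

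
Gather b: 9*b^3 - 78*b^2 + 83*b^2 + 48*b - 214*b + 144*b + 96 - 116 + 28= 9*b^3 + 5*b^2 - 22*b + 8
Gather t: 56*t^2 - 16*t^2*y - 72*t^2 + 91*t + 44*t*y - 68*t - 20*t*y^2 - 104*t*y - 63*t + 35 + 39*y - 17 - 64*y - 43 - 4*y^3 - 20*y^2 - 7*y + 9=t^2*(-16*y - 16) + t*(-20*y^2 - 60*y - 40) - 4*y^3 - 20*y^2 - 32*y - 16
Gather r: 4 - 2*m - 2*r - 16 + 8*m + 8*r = 6*m + 6*r - 12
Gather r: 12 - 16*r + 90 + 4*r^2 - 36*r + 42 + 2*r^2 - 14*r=6*r^2 - 66*r + 144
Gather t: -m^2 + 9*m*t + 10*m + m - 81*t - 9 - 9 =-m^2 + 11*m + t*(9*m - 81) - 18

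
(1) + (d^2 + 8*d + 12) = d^2 + 8*d + 13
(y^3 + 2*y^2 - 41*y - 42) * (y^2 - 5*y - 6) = y^5 - 3*y^4 - 57*y^3 + 151*y^2 + 456*y + 252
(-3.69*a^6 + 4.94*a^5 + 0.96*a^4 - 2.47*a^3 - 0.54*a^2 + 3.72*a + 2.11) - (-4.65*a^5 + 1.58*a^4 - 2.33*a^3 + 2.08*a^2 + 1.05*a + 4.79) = -3.69*a^6 + 9.59*a^5 - 0.62*a^4 - 0.14*a^3 - 2.62*a^2 + 2.67*a - 2.68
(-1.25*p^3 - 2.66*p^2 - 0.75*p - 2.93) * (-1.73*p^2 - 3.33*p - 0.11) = 2.1625*p^5 + 8.7643*p^4 + 10.2928*p^3 + 7.859*p^2 + 9.8394*p + 0.3223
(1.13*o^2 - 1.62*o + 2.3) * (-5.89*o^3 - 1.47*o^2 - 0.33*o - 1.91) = -6.6557*o^5 + 7.8807*o^4 - 11.5385*o^3 - 5.0047*o^2 + 2.3352*o - 4.393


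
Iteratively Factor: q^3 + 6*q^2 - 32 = (q + 4)*(q^2 + 2*q - 8) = (q - 2)*(q + 4)*(q + 4)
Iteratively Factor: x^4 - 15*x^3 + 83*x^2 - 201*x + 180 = (x - 3)*(x^3 - 12*x^2 + 47*x - 60) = (x - 4)*(x - 3)*(x^2 - 8*x + 15) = (x - 4)*(x - 3)^2*(x - 5)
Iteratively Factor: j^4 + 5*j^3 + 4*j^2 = (j)*(j^3 + 5*j^2 + 4*j) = j*(j + 4)*(j^2 + j) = j^2*(j + 4)*(j + 1)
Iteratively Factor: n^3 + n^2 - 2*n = (n + 2)*(n^2 - n) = (n - 1)*(n + 2)*(n)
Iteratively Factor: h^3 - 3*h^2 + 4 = (h - 2)*(h^2 - h - 2) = (h - 2)^2*(h + 1)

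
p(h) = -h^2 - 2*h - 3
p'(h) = -2*h - 2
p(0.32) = -3.74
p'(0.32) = -2.64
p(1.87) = -10.24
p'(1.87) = -5.74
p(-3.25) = -7.06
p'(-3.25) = 4.50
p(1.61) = -8.81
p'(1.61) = -5.22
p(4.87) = -36.46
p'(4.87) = -11.74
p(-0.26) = -2.55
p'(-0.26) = -1.48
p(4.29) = -29.98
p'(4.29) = -10.58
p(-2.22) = -3.49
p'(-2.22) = 2.44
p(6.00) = -51.00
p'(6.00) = -14.00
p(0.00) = -3.00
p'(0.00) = -2.00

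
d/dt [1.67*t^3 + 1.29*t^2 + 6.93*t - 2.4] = 5.01*t^2 + 2.58*t + 6.93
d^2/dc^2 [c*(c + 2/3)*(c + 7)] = 6*c + 46/3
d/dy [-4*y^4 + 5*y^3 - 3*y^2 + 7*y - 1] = -16*y^3 + 15*y^2 - 6*y + 7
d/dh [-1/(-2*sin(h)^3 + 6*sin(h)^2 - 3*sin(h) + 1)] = 3*(4*sin(h) + cos(2*h) - 2)*cos(h)/(2*sin(h)^3 - 6*sin(h)^2 + 3*sin(h) - 1)^2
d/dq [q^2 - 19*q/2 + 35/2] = 2*q - 19/2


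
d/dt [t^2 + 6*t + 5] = 2*t + 6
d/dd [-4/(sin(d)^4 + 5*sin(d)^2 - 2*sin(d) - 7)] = 8*(2*sin(d)^3 + 5*sin(d) - 1)*cos(d)/(sin(d)^4 + 5*sin(d)^2 - 2*sin(d) - 7)^2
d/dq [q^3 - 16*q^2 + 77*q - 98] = 3*q^2 - 32*q + 77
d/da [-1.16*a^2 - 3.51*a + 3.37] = -2.32*a - 3.51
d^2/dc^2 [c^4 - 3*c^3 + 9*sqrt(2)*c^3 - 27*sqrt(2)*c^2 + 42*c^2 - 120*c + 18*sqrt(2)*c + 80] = 12*c^2 - 18*c + 54*sqrt(2)*c - 54*sqrt(2) + 84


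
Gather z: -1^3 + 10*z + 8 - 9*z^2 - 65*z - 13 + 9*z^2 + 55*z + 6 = 0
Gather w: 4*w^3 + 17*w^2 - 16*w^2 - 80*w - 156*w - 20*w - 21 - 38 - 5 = 4*w^3 + w^2 - 256*w - 64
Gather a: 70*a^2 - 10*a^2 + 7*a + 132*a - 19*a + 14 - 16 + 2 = 60*a^2 + 120*a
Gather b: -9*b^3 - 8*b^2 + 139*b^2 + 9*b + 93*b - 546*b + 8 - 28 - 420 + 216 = -9*b^3 + 131*b^2 - 444*b - 224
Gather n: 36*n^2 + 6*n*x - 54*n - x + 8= 36*n^2 + n*(6*x - 54) - x + 8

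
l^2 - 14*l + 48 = (l - 8)*(l - 6)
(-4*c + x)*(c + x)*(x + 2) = -4*c^2*x - 8*c^2 - 3*c*x^2 - 6*c*x + x^3 + 2*x^2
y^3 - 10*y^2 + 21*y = y*(y - 7)*(y - 3)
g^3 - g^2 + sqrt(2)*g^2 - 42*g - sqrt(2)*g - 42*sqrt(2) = (g - 7)*(g + 6)*(g + sqrt(2))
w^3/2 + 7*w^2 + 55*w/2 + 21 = (w/2 + 1/2)*(w + 6)*(w + 7)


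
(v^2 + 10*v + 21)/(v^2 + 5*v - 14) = (v + 3)/(v - 2)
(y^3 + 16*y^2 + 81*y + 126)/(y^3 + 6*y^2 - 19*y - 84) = (y + 6)/(y - 4)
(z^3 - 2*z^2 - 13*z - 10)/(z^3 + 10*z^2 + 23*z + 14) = (z - 5)/(z + 7)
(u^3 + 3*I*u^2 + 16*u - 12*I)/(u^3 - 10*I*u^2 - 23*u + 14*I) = (u + 6*I)/(u - 7*I)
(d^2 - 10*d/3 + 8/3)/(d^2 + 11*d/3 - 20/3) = (d - 2)/(d + 5)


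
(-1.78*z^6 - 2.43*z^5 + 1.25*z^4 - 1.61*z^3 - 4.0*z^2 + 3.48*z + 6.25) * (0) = 0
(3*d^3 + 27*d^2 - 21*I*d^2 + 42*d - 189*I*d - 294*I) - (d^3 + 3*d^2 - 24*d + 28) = 2*d^3 + 24*d^2 - 21*I*d^2 + 66*d - 189*I*d - 28 - 294*I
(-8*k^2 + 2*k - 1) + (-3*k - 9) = -8*k^2 - k - 10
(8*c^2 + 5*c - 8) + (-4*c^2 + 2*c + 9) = 4*c^2 + 7*c + 1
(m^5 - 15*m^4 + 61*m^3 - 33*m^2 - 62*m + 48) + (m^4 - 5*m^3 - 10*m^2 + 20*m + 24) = m^5 - 14*m^4 + 56*m^3 - 43*m^2 - 42*m + 72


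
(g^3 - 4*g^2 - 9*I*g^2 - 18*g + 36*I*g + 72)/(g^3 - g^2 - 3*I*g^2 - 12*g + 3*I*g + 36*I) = (g - 6*I)/(g + 3)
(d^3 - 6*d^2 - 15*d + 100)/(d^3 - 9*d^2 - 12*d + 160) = (d - 5)/(d - 8)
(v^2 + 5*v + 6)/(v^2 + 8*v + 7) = (v^2 + 5*v + 6)/(v^2 + 8*v + 7)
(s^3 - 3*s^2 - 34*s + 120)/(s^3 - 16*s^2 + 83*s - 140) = (s + 6)/(s - 7)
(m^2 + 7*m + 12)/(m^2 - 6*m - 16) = (m^2 + 7*m + 12)/(m^2 - 6*m - 16)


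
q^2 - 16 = (q - 4)*(q + 4)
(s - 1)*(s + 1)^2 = s^3 + s^2 - s - 1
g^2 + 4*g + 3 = (g + 1)*(g + 3)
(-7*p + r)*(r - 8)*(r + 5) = -7*p*r^2 + 21*p*r + 280*p + r^3 - 3*r^2 - 40*r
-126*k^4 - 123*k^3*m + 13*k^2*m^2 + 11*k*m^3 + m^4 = (-3*k + m)*(k + m)*(6*k + m)*(7*k + m)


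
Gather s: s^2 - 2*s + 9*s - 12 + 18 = s^2 + 7*s + 6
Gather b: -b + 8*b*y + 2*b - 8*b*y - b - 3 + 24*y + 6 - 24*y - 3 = 0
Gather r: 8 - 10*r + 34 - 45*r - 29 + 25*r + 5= 18 - 30*r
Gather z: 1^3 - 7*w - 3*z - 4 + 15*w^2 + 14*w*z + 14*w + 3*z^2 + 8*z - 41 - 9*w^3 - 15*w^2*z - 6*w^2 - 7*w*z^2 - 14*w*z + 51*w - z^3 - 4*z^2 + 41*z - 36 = -9*w^3 + 9*w^2 + 58*w - z^3 + z^2*(-7*w - 1) + z*(46 - 15*w^2) - 80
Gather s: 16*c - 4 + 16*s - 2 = 16*c + 16*s - 6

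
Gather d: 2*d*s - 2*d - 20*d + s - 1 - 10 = d*(2*s - 22) + s - 11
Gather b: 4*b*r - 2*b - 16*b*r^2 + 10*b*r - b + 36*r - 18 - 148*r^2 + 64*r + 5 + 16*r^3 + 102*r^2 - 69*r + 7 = b*(-16*r^2 + 14*r - 3) + 16*r^3 - 46*r^2 + 31*r - 6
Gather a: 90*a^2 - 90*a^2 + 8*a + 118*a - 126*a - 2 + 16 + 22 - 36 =0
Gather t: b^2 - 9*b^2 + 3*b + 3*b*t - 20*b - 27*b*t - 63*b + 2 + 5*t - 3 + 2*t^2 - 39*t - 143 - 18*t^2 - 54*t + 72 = -8*b^2 - 80*b - 16*t^2 + t*(-24*b - 88) - 72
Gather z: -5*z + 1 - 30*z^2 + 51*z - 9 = -30*z^2 + 46*z - 8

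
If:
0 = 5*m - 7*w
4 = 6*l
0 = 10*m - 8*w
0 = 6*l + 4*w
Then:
No Solution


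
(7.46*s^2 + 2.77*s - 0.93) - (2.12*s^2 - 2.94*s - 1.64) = 5.34*s^2 + 5.71*s + 0.71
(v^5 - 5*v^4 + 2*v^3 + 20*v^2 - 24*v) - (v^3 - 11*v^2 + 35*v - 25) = v^5 - 5*v^4 + v^3 + 31*v^2 - 59*v + 25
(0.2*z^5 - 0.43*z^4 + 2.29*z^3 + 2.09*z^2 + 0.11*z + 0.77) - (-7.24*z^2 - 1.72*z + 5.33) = 0.2*z^5 - 0.43*z^4 + 2.29*z^3 + 9.33*z^2 + 1.83*z - 4.56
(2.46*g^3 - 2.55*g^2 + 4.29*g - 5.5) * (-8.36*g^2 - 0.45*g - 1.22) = -20.5656*g^5 + 20.211*g^4 - 37.7181*g^3 + 47.1605*g^2 - 2.7588*g + 6.71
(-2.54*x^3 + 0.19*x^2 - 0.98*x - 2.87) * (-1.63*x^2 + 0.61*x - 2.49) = 4.1402*x^5 - 1.8591*x^4 + 8.0379*x^3 + 3.6072*x^2 + 0.6895*x + 7.1463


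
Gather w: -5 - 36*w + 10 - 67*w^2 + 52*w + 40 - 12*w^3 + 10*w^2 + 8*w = -12*w^3 - 57*w^2 + 24*w + 45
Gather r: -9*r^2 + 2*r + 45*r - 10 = -9*r^2 + 47*r - 10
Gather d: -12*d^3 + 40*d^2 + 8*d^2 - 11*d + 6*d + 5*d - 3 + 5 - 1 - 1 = -12*d^3 + 48*d^2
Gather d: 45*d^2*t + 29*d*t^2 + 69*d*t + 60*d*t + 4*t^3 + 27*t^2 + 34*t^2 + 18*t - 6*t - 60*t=45*d^2*t + d*(29*t^2 + 129*t) + 4*t^3 + 61*t^2 - 48*t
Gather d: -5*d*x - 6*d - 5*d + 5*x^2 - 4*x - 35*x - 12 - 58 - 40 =d*(-5*x - 11) + 5*x^2 - 39*x - 110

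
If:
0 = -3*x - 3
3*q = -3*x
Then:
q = 1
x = -1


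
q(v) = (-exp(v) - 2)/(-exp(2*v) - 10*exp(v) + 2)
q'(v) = (-exp(v) - 2)*(2*exp(2*v) + 10*exp(v))/(-exp(2*v) - 10*exp(v) + 2)^2 - exp(v)/(-exp(2*v) - 10*exp(v) + 2)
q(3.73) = 0.02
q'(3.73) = -0.02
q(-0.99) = 1.28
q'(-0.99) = -2.55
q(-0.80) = 0.91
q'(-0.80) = -1.48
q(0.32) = 0.25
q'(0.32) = -0.22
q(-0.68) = 0.75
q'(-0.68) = -1.11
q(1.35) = 0.11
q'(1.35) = -0.08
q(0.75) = 0.17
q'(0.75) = -0.13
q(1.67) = 0.09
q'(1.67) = -0.06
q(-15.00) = -1.00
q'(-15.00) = 0.00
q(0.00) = 0.33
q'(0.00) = -0.33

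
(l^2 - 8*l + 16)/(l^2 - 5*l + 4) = (l - 4)/(l - 1)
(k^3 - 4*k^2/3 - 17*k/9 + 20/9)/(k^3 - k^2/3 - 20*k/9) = (k - 1)/k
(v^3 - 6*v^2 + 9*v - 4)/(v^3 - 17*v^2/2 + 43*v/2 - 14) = 2*(v - 1)/(2*v - 7)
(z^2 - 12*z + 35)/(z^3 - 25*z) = (z - 7)/(z*(z + 5))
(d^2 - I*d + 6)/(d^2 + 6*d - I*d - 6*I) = (d^2 - I*d + 6)/(d^2 + d*(6 - I) - 6*I)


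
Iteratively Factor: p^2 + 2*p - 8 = (p - 2)*(p + 4)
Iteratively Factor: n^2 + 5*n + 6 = (n + 2)*(n + 3)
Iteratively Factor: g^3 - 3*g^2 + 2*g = (g)*(g^2 - 3*g + 2) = g*(g - 1)*(g - 2)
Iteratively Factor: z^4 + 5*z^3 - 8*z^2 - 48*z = (z + 4)*(z^3 + z^2 - 12*z) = z*(z + 4)*(z^2 + z - 12) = z*(z - 3)*(z + 4)*(z + 4)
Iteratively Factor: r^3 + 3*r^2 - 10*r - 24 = (r - 3)*(r^2 + 6*r + 8) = (r - 3)*(r + 4)*(r + 2)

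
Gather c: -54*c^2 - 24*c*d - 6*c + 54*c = -54*c^2 + c*(48 - 24*d)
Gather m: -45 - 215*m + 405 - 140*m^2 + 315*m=-140*m^2 + 100*m + 360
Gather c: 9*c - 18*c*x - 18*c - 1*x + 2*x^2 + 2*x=c*(-18*x - 9) + 2*x^2 + x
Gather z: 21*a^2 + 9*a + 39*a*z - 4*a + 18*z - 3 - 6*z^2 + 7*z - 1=21*a^2 + 5*a - 6*z^2 + z*(39*a + 25) - 4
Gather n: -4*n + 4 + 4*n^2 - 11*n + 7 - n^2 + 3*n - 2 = 3*n^2 - 12*n + 9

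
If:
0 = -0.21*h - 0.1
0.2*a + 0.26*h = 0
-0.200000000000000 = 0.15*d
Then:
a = 0.62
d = -1.33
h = -0.48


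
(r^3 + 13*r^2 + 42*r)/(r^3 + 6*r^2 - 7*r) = (r + 6)/(r - 1)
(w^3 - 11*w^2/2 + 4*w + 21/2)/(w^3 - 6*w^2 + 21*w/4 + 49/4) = 2*(w - 3)/(2*w - 7)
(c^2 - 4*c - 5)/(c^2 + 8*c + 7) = (c - 5)/(c + 7)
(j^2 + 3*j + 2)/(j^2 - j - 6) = (j + 1)/(j - 3)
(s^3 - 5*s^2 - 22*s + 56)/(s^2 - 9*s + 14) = s + 4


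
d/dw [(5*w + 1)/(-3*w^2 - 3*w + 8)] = (15*w^2 + 6*w + 43)/(9*w^4 + 18*w^3 - 39*w^2 - 48*w + 64)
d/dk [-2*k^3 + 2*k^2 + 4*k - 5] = -6*k^2 + 4*k + 4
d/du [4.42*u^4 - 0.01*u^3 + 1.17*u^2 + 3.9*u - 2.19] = 17.68*u^3 - 0.03*u^2 + 2.34*u + 3.9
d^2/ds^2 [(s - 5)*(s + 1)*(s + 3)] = 6*s - 2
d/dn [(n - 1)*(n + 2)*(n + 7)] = 3*n^2 + 16*n + 5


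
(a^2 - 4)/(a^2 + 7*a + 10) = (a - 2)/(a + 5)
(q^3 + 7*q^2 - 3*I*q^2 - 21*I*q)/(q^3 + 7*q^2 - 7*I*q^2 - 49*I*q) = (q - 3*I)/(q - 7*I)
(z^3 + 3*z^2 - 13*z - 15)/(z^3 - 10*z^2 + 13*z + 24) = (z + 5)/(z - 8)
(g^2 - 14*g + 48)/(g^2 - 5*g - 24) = (g - 6)/(g + 3)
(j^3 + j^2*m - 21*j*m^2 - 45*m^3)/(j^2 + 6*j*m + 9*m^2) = j - 5*m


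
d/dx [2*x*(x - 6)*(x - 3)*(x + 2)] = 8*x^3 - 42*x^2 + 72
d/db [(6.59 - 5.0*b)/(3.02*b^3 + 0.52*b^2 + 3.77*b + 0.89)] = (30.2*b^3 - 57.1054*b^2 - 6.8536*b - 29.2943)/(9.1204*b^6 + 3.1408*b^5 + 23.0412*b^4 + 9.2964*b^3 + 15.1385*b^2 + 6.7106*b + 0.7921)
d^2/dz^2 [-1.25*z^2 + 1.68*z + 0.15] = -2.50000000000000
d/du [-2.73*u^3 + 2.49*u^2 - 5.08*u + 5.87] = -8.19*u^2 + 4.98*u - 5.08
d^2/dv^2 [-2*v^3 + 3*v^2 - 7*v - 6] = 6 - 12*v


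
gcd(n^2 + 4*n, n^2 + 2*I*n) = n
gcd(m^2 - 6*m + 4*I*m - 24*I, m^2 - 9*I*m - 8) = 1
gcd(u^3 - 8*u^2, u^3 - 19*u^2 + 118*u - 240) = u - 8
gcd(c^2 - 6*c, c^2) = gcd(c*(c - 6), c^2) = c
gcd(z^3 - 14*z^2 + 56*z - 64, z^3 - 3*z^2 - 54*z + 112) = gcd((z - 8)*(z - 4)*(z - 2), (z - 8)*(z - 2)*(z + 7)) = z^2 - 10*z + 16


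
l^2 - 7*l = l*(l - 7)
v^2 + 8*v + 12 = (v + 2)*(v + 6)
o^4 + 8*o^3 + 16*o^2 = o^2*(o + 4)^2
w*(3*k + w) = 3*k*w + w^2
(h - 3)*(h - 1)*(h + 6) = h^3 + 2*h^2 - 21*h + 18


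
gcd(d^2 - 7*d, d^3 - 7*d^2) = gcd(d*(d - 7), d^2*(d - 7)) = d^2 - 7*d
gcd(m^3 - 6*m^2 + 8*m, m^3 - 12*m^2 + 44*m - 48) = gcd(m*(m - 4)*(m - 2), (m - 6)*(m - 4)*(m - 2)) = m^2 - 6*m + 8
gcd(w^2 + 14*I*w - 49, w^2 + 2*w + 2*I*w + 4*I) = 1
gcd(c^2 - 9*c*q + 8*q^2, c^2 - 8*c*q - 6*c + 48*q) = -c + 8*q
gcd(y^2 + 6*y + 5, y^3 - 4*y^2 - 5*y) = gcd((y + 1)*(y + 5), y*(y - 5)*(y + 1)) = y + 1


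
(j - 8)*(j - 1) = j^2 - 9*j + 8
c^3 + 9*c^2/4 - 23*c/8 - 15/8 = (c - 5/4)*(c + 1/2)*(c + 3)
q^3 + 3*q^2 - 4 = (q - 1)*(q + 2)^2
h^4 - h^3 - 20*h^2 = h^2*(h - 5)*(h + 4)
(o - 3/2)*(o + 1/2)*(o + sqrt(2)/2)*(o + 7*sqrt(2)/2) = o^4 - o^3 + 4*sqrt(2)*o^3 - 4*sqrt(2)*o^2 + 11*o^2/4 - 3*sqrt(2)*o - 7*o/2 - 21/8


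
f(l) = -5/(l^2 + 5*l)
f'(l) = -5*(-2*l - 5)/(l^2 + 5*l)^2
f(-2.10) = 0.82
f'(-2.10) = 0.11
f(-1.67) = 0.90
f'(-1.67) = 0.27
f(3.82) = -0.15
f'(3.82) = 0.06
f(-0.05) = 20.20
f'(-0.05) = 399.96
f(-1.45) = 0.97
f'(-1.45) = 0.40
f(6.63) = -0.06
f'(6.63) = 0.02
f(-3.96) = 1.21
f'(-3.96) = -0.86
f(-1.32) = 1.03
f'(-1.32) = 0.50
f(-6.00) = -0.83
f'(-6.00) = -0.97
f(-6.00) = -0.83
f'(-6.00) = -0.97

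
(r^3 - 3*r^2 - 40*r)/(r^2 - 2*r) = (r^2 - 3*r - 40)/(r - 2)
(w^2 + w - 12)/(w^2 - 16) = (w - 3)/(w - 4)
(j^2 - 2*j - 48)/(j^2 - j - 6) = (-j^2 + 2*j + 48)/(-j^2 + j + 6)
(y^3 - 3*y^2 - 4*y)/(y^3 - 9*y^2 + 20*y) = (y + 1)/(y - 5)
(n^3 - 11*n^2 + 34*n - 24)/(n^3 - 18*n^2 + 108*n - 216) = (n^2 - 5*n + 4)/(n^2 - 12*n + 36)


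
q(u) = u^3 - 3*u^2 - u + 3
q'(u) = 3*u^2 - 6*u - 1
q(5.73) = 86.90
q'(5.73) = 63.12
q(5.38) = 66.51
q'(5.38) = 53.55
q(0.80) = 0.79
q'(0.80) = -3.88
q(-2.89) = -43.30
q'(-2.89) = 41.40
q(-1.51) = -5.77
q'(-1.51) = 14.90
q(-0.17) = 3.08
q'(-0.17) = 0.11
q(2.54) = -2.51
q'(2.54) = 3.11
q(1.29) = -1.14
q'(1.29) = -3.75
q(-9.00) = -960.00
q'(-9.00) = 296.00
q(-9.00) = -960.00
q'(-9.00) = 296.00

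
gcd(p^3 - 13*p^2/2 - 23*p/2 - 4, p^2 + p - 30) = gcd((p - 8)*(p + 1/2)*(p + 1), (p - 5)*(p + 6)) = 1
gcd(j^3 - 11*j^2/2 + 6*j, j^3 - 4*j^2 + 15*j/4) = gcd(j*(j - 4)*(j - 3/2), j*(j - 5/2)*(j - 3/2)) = j^2 - 3*j/2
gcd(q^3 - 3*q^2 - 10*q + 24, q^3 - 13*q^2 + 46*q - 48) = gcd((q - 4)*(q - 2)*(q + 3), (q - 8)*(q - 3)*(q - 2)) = q - 2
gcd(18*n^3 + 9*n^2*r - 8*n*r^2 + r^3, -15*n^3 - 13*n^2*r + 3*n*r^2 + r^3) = -3*n^2 - 2*n*r + r^2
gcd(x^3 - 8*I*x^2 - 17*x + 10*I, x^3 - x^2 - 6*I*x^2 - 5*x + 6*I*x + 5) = x^2 - 6*I*x - 5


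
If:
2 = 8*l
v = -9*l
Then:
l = 1/4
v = -9/4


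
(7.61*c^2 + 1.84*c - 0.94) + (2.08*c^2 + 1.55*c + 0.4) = 9.69*c^2 + 3.39*c - 0.54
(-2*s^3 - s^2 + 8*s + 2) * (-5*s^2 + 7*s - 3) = 10*s^5 - 9*s^4 - 41*s^3 + 49*s^2 - 10*s - 6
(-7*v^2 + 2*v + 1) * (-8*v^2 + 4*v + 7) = 56*v^4 - 44*v^3 - 49*v^2 + 18*v + 7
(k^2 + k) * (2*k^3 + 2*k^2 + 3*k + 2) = 2*k^5 + 4*k^4 + 5*k^3 + 5*k^2 + 2*k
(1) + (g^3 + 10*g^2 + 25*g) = g^3 + 10*g^2 + 25*g + 1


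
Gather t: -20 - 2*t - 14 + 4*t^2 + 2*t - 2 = 4*t^2 - 36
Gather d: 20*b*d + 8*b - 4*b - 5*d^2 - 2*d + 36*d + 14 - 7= 4*b - 5*d^2 + d*(20*b + 34) + 7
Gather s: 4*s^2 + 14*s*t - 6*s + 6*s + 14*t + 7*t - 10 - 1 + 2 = 4*s^2 + 14*s*t + 21*t - 9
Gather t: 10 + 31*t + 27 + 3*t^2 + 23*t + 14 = 3*t^2 + 54*t + 51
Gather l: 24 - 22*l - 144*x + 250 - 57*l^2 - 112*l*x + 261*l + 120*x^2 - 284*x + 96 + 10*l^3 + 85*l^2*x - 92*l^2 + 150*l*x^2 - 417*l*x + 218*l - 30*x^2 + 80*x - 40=10*l^3 + l^2*(85*x - 149) + l*(150*x^2 - 529*x + 457) + 90*x^2 - 348*x + 330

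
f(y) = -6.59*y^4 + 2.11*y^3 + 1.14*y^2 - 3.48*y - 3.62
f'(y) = -26.36*y^3 + 6.33*y^2 + 2.28*y - 3.48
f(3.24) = -657.38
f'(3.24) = -826.21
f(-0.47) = -2.27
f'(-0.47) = -0.42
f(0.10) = -3.96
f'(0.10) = -3.22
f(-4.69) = -3368.32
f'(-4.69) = 2844.40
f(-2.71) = -383.25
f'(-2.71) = 561.46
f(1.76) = -57.94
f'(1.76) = -123.57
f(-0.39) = -2.37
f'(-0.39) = -1.84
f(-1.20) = -15.11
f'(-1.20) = 48.45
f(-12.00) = -140094.02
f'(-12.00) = 46430.76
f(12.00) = -132885.38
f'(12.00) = -44614.68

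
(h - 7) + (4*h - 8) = 5*h - 15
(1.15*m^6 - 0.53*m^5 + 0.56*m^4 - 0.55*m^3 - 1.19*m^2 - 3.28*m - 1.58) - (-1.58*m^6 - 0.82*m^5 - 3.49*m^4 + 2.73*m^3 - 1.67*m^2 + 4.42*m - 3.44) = 2.73*m^6 + 0.29*m^5 + 4.05*m^4 - 3.28*m^3 + 0.48*m^2 - 7.7*m + 1.86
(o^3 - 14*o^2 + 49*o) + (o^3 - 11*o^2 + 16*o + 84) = 2*o^3 - 25*o^2 + 65*o + 84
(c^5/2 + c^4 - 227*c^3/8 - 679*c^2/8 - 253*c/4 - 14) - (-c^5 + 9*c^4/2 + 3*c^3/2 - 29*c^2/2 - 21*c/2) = 3*c^5/2 - 7*c^4/2 - 239*c^3/8 - 563*c^2/8 - 211*c/4 - 14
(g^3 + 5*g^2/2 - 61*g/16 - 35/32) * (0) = 0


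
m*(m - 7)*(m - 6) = m^3 - 13*m^2 + 42*m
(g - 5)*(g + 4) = g^2 - g - 20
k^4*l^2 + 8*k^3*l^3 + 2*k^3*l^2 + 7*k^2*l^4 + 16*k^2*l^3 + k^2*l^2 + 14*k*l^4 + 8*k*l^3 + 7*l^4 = (k + l)*(k + 7*l)*(k*l + l)^2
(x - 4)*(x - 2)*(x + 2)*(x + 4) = x^4 - 20*x^2 + 64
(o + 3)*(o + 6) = o^2 + 9*o + 18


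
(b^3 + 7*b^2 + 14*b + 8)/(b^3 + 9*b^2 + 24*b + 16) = (b + 2)/(b + 4)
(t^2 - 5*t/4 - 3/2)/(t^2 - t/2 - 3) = (4*t + 3)/(2*(2*t + 3))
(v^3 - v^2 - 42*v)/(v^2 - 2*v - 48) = v*(v - 7)/(v - 8)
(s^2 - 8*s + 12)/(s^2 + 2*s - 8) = (s - 6)/(s + 4)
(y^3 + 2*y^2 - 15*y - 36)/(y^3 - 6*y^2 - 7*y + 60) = (y + 3)/(y - 5)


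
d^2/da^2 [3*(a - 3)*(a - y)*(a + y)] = 18*a - 18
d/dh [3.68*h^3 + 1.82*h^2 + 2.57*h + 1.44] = 11.04*h^2 + 3.64*h + 2.57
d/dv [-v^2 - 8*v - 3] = -2*v - 8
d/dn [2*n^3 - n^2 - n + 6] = 6*n^2 - 2*n - 1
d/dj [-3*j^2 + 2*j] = 2 - 6*j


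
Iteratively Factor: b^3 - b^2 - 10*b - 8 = (b + 2)*(b^2 - 3*b - 4) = (b - 4)*(b + 2)*(b + 1)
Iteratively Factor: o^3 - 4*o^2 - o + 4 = (o - 1)*(o^2 - 3*o - 4) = (o - 1)*(o + 1)*(o - 4)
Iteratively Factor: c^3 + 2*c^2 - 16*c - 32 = (c - 4)*(c^2 + 6*c + 8) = (c - 4)*(c + 4)*(c + 2)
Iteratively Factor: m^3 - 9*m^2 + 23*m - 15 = (m - 1)*(m^2 - 8*m + 15) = (m - 3)*(m - 1)*(m - 5)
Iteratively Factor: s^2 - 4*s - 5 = (s - 5)*(s + 1)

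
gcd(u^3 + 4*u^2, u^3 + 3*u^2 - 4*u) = u^2 + 4*u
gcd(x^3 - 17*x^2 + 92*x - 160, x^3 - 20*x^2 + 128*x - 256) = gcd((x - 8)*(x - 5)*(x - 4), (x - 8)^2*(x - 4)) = x^2 - 12*x + 32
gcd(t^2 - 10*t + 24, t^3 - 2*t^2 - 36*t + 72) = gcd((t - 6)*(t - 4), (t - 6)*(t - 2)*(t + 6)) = t - 6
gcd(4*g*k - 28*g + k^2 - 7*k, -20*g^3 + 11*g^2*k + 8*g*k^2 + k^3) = 4*g + k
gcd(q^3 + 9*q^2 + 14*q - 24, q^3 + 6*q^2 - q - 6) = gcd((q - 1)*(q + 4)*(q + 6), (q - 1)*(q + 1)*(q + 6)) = q^2 + 5*q - 6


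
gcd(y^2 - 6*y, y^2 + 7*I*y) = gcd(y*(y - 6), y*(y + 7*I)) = y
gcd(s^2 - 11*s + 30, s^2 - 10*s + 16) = 1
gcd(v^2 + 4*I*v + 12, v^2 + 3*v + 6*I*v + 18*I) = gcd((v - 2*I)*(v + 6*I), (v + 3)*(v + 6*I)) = v + 6*I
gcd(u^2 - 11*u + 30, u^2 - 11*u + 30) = u^2 - 11*u + 30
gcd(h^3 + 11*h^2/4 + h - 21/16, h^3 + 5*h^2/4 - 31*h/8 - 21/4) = h^2 + 13*h/4 + 21/8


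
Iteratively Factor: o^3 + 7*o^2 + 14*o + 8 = (o + 1)*(o^2 + 6*o + 8) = (o + 1)*(o + 2)*(o + 4)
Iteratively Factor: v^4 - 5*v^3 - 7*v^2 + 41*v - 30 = (v + 3)*(v^3 - 8*v^2 + 17*v - 10) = (v - 2)*(v + 3)*(v^2 - 6*v + 5) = (v - 5)*(v - 2)*(v + 3)*(v - 1)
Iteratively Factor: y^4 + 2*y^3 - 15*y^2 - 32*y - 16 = (y + 4)*(y^3 - 2*y^2 - 7*y - 4) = (y + 1)*(y + 4)*(y^2 - 3*y - 4) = (y - 4)*(y + 1)*(y + 4)*(y + 1)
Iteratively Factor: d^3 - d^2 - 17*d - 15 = (d - 5)*(d^2 + 4*d + 3) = (d - 5)*(d + 1)*(d + 3)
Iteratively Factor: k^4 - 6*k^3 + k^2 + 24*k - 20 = (k - 5)*(k^3 - k^2 - 4*k + 4) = (k - 5)*(k - 1)*(k^2 - 4) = (k - 5)*(k - 1)*(k + 2)*(k - 2)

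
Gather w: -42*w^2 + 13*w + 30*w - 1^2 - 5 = -42*w^2 + 43*w - 6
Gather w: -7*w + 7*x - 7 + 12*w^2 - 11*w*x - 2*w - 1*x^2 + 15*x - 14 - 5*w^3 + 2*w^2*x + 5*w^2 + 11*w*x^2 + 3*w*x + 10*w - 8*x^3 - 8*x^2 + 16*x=-5*w^3 + w^2*(2*x + 17) + w*(11*x^2 - 8*x + 1) - 8*x^3 - 9*x^2 + 38*x - 21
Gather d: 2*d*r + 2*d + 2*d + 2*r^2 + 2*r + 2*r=d*(2*r + 4) + 2*r^2 + 4*r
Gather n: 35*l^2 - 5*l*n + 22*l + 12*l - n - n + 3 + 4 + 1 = 35*l^2 + 34*l + n*(-5*l - 2) + 8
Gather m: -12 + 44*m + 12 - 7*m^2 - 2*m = -7*m^2 + 42*m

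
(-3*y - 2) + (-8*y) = -11*y - 2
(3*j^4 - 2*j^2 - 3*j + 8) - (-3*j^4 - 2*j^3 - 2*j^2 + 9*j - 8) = 6*j^4 + 2*j^3 - 12*j + 16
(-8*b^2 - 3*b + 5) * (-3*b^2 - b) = 24*b^4 + 17*b^3 - 12*b^2 - 5*b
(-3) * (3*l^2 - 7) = 21 - 9*l^2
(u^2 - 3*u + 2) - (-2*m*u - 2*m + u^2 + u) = 2*m*u + 2*m - 4*u + 2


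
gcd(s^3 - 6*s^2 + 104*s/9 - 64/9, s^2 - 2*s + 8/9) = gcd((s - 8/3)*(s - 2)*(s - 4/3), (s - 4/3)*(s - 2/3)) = s - 4/3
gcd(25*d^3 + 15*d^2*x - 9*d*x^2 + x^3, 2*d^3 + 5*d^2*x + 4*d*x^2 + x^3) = d + x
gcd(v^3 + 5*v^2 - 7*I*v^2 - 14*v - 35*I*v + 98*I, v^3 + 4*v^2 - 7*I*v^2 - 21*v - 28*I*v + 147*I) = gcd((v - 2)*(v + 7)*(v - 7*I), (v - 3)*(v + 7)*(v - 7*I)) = v^2 + v*(7 - 7*I) - 49*I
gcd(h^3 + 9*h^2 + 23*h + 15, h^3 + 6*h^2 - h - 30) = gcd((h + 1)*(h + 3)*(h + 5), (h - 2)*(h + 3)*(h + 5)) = h^2 + 8*h + 15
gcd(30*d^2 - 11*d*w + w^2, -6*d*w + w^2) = -6*d + w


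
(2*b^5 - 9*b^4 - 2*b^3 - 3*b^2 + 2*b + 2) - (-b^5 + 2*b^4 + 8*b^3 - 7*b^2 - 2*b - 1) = 3*b^5 - 11*b^4 - 10*b^3 + 4*b^2 + 4*b + 3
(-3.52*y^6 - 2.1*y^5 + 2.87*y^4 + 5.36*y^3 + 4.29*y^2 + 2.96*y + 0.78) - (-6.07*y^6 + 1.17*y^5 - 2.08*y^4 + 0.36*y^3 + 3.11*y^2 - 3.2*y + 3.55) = 2.55*y^6 - 3.27*y^5 + 4.95*y^4 + 5.0*y^3 + 1.18*y^2 + 6.16*y - 2.77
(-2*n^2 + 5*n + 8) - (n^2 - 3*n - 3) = -3*n^2 + 8*n + 11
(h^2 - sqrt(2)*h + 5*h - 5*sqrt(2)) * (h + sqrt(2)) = h^3 + 5*h^2 - 2*h - 10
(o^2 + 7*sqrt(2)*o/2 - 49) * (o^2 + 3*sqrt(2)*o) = o^4 + 13*sqrt(2)*o^3/2 - 28*o^2 - 147*sqrt(2)*o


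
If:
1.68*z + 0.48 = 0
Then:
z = -0.29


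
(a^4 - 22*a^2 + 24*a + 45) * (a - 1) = a^5 - a^4 - 22*a^3 + 46*a^2 + 21*a - 45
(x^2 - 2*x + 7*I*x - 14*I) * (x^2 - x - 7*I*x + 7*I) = x^4 - 3*x^3 + 51*x^2 - 147*x + 98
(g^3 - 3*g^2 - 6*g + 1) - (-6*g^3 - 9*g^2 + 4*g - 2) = 7*g^3 + 6*g^2 - 10*g + 3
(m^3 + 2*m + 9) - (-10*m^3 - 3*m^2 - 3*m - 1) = 11*m^3 + 3*m^2 + 5*m + 10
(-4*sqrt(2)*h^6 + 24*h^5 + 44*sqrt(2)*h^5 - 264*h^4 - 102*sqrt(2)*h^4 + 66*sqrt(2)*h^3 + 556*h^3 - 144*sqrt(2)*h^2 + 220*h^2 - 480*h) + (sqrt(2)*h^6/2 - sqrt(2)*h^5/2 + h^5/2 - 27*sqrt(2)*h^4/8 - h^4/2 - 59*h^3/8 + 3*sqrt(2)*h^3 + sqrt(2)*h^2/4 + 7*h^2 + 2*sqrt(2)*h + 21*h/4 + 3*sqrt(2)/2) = -7*sqrt(2)*h^6/2 + 49*h^5/2 + 87*sqrt(2)*h^5/2 - 529*h^4/2 - 843*sqrt(2)*h^4/8 + 69*sqrt(2)*h^3 + 4389*h^3/8 - 575*sqrt(2)*h^2/4 + 227*h^2 - 1899*h/4 + 2*sqrt(2)*h + 3*sqrt(2)/2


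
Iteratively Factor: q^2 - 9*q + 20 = (q - 4)*(q - 5)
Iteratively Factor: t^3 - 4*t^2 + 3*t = (t - 3)*(t^2 - t) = t*(t - 3)*(t - 1)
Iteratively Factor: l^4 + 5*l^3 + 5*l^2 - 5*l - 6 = (l + 2)*(l^3 + 3*l^2 - l - 3) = (l - 1)*(l + 2)*(l^2 + 4*l + 3) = (l - 1)*(l + 2)*(l + 3)*(l + 1)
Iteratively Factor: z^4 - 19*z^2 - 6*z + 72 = (z - 4)*(z^3 + 4*z^2 - 3*z - 18) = (z - 4)*(z + 3)*(z^2 + z - 6) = (z - 4)*(z - 2)*(z + 3)*(z + 3)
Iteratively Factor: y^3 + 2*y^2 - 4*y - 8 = (y + 2)*(y^2 - 4) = (y - 2)*(y + 2)*(y + 2)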